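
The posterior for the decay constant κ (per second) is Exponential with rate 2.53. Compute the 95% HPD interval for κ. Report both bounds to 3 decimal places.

The exponential density is strictly decreasing on [0, ∞), so the HPD interval is anchored at 0: [0, q] with P(κ ≤ q) = 0.95.
q = −ln(1 − 0.95) / 2.53 = 2.9957 / 2.53 = 1.184.

[0.000, 1.184]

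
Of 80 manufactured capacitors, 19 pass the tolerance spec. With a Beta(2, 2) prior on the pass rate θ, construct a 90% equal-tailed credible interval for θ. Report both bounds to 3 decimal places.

[0.176, 0.331]

Posterior: Beta(2+19, 2+61) = Beta(21, 63).
Equal-tailed 90% interval: the 0.05 and 0.95 quantiles of Beta(21, 63).
Posterior mean ≈ 0.250, SD ≈ 0.047; a Normal approximation gives roughly [0.173, 0.327].
Exact: F⁻¹(0.05) = 0.176; F⁻¹(0.95) = 0.331.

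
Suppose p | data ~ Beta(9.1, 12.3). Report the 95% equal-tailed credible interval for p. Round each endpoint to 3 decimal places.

[0.229, 0.634]

Posterior: Beta(9.1, 12.3).
Equal-tailed 95% interval: the 0.025 and 0.975 quantiles of Beta(9.1, 12.3).
Posterior mean ≈ 0.425, SD ≈ 0.104; a Normal approximation gives roughly [0.221, 0.630].
Exact: F⁻¹(0.025) = 0.229; F⁻¹(0.975) = 0.634.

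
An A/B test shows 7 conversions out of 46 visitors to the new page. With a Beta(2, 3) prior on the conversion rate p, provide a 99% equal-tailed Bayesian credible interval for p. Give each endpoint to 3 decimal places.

Posterior: Beta(2+7, 3+39) = Beta(9, 42).
Equal-tailed 99% interval: the 0.005 and 0.995 quantiles of Beta(9, 42).
Posterior mean ≈ 0.176, SD ≈ 0.053; a Normal approximation gives roughly [0.040, 0.313].
Exact: F⁻¹(0.005) = 0.066; F⁻¹(0.995) = 0.333.

[0.066, 0.333]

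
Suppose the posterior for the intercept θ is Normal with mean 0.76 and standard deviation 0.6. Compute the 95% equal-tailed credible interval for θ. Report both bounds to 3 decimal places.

The posterior is symmetric, so the 95% equal-tailed interval is θ = 0.76 ± z·0.6 with z = 1.960.
Half-width: 1.960 × 0.6 = 1.176.
0.76 − 1.176 = -0.416; 0.76 + 1.176 = 1.936.

[-0.416, 1.936]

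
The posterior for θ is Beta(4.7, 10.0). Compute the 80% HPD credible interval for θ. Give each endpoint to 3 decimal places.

[0.156, 0.458]

The posterior is unimodal and skewed, so the HPD interval has equal density at both endpoints and is the shortest 80% interval.
Solving f(0.156) = f(0.458) with F(0.458) − F(0.156) = 0.80 gives [0.156, 0.458].
For comparison, the equal-tailed interval is [0.172, 0.479]; the HPD is narrower and shifted toward the mode.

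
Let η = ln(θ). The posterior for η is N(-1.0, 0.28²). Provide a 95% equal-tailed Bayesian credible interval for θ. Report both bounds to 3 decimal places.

[0.213, 0.637]

On the log scale the 95% interval is -1.0 ± 1.960 × 0.28 = [-1.5488, -0.4512].
Exponentiate: [e^-1.5488, e^-0.4512] = [0.213, 0.637].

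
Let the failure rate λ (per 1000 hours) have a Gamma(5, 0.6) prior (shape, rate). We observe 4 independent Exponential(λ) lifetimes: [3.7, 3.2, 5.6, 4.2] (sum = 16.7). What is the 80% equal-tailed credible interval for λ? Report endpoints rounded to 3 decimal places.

Posterior: Gamma(5+4, 0.6+16.7) = Gamma(9, 17.3) (shape, rate).
Equal-tailed 80% interval: Gamma(9, 17.3) quantiles at 0.1 and 0.9.
Posterior mean ≈ 0.520, SD ≈ 0.173; a Normal approximation gives roughly [0.298, 0.742].
Exact: lower = 0.314; upper = 0.751.

[0.314, 0.751]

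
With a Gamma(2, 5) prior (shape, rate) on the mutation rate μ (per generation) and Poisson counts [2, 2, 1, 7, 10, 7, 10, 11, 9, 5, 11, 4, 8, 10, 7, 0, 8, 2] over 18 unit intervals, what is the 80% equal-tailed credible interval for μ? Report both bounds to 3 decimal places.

[4.453, 5.652]

Posterior: Gamma(2+114, 5+18) = Gamma(116, 23) (shape, rate).
Equal-tailed 80% interval: Gamma(116, 23) quantiles at 0.1 and 0.9.
Posterior mean ≈ 5.043, SD ≈ 0.468; a Normal approximation gives roughly [4.443, 5.644].
Exact: lower = 4.453; upper = 5.652.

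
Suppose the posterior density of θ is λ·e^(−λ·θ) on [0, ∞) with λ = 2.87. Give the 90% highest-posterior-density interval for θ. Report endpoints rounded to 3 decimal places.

The exponential density is strictly decreasing on [0, ∞), so the HPD interval is anchored at 0: [0, q] with P(θ ≤ q) = 0.90.
q = −ln(1 − 0.90) / 2.87 = 2.3026 / 2.87 = 0.802.

[0.000, 0.802]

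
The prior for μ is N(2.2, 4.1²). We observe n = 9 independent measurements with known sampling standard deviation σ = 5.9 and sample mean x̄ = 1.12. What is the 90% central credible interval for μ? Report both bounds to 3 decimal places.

[-1.595, 4.239]

Posterior precision = 1/4.1² + 9/5.9² = 0.0595 + 0.2585 = 0.3180, so posterior SD = 1.7732.
Posterior mean = (2.2/4.1² + 9·1.12/5.9²) / 0.3180 = 1.3220.
Interval: 1.3220 ± 1.645 × 1.7732 → [-1.595, 4.239].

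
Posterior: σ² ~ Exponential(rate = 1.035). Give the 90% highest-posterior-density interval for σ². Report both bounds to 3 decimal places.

[0.000, 2.225]

The exponential density is strictly decreasing on [0, ∞), so the HPD interval is anchored at 0: [0, q] with P(σ² ≤ q) = 0.90.
q = −ln(1 − 0.90) / 1.035 = 2.3026 / 1.035 = 2.225.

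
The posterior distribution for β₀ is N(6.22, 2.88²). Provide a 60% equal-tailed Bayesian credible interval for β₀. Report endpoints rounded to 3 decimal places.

The posterior is symmetric, so the 60% equal-tailed interval is β₀ = 6.22 ± z·2.88 with z = 0.842.
Half-width: 0.842 × 2.88 = 2.424.
6.22 − 2.424 = 3.796; 6.22 + 2.424 = 8.644.

[3.796, 8.644]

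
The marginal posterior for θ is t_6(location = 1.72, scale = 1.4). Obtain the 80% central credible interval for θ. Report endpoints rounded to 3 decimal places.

The t_6 distribution is symmetric; the 80% interval is 1.72 ± t·1.4 with t_{0.9,6} = 1.440.
Half-width: 1.440 × 1.4 = 2.016.
1.72 − 2.016 = -0.296; 1.72 + 2.016 = 3.736.

[-0.296, 3.736]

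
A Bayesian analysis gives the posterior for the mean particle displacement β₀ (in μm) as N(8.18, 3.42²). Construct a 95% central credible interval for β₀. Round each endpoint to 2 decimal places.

The posterior is symmetric, so the 95% equal-tailed interval is β₀ = 8.18 ± z·3.42 with z = 1.960.
Half-width: 1.960 × 3.42 = 6.70.
8.18 − 6.70 = 1.48; 8.18 + 6.70 = 14.88.

[1.48, 14.88]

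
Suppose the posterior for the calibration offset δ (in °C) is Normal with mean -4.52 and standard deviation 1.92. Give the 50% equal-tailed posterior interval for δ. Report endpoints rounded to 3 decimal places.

[-5.815, -3.225]

The posterior is symmetric, so the 50% equal-tailed interval is δ = -4.52 ± z·1.92 with z = 0.674.
Half-width: 0.674 × 1.92 = 1.295.
-4.52 − 1.295 = -5.815; -4.52 + 1.295 = -3.225.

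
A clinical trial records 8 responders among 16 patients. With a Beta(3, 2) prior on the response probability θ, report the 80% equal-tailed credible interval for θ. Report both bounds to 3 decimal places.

[0.385, 0.662]

Posterior: Beta(3+8, 2+8) = Beta(11, 10).
Equal-tailed 80% interval: the 0.1 and 0.9 quantiles of Beta(11, 10).
Posterior mean ≈ 0.524, SD ≈ 0.106; a Normal approximation gives roughly [0.387, 0.660].
Exact: F⁻¹(0.1) = 0.385; F⁻¹(0.9) = 0.662.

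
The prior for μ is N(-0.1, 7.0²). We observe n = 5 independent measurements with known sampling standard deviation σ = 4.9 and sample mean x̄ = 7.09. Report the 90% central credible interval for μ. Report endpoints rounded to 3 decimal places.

Posterior precision = 1/7.0² + 5/4.9² = 0.0204 + 0.2082 = 0.2287, so posterior SD = 2.0913.
Posterior mean = (-0.1/7.0² + 5·7.09/4.9²) / 0.2287 = 6.4483.
Interval: 6.4483 ± 1.645 × 2.0913 → [3.008, 9.888].

[3.008, 9.888]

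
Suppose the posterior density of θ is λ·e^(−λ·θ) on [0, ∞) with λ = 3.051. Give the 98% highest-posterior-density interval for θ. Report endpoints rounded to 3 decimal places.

[0.000, 1.282]

The exponential density is strictly decreasing on [0, ∞), so the HPD interval is anchored at 0: [0, q] with P(θ ≤ q) = 0.98.
q = −ln(1 − 0.98) / 3.051 = 3.9120 / 3.051 = 1.282.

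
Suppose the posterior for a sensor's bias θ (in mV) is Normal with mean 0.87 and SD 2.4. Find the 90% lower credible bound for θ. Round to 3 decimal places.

Need L with P(θ ≥ L) = 0.90: L = 0.87 − z_{0.1}·2.4.
z = 1.282; L = 0.87 − 1.282 × 2.4 = -2.206.

-2.206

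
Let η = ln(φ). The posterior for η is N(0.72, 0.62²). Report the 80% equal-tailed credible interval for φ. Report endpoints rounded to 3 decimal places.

On the log scale the 80% interval is 0.72 ± 1.282 × 0.62 = [-0.0746, 1.5146].
Exponentiate: [e^-0.0746, e^1.5146] = [0.928, 4.547].

[0.928, 4.547]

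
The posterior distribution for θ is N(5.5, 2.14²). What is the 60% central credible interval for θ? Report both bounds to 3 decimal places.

[3.699, 7.301]

The posterior is symmetric, so the 60% equal-tailed interval is θ = 5.5 ± z·2.14 with z = 0.842.
Half-width: 0.842 × 2.14 = 1.801.
5.5 − 1.801 = 3.699; 5.5 + 1.801 = 7.301.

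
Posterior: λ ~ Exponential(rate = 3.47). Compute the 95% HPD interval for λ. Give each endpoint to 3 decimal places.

The exponential density is strictly decreasing on [0, ∞), so the HPD interval is anchored at 0: [0, q] with P(λ ≤ q) = 0.95.
q = −ln(1 − 0.95) / 3.47 = 2.9957 / 3.47 = 0.863.

[0.000, 0.863]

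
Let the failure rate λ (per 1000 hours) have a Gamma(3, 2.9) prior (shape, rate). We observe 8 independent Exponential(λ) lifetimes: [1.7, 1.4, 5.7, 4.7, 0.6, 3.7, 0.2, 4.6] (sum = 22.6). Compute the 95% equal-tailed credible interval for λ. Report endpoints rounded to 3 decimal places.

[0.215, 0.721]

Posterior: Gamma(3+8, 2.9+22.6) = Gamma(11, 25.5) (shape, rate).
Equal-tailed 95% interval: Gamma(11, 25.5) quantiles at 0.025 and 0.975.
Posterior mean ≈ 0.431, SD ≈ 0.130; a Normal approximation gives roughly [0.176, 0.686].
Exact: lower = 0.215; upper = 0.721.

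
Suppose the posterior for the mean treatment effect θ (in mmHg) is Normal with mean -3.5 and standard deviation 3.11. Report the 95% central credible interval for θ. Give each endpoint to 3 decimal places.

The posterior is symmetric, so the 95% equal-tailed interval is θ = -3.5 ± z·3.11 with z = 1.960.
Half-width: 1.960 × 3.11 = 6.095.
-3.5 − 6.095 = -9.595; -3.5 + 6.095 = 2.595.

[-9.595, 2.595]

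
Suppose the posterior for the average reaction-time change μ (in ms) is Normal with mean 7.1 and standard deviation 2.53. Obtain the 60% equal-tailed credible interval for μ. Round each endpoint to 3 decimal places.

[4.971, 9.229]

The posterior is symmetric, so the 60% equal-tailed interval is μ = 7.1 ± z·2.53 with z = 0.842.
Half-width: 0.842 × 2.53 = 2.129.
7.1 − 2.129 = 4.971; 7.1 + 2.129 = 9.229.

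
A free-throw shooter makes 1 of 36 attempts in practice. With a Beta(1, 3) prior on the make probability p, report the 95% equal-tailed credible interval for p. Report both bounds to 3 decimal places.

Posterior: Beta(1+1, 3+35) = Beta(2, 38).
Equal-tailed 95% interval: the 0.025 and 0.975 quantiles of Beta(2, 38).
Posterior mean ≈ 0.050, SD ≈ 0.034; a Normal approximation gives roughly [-0.017, 0.117].
Exact: F⁻¹(0.025) = 0.006; F⁻¹(0.975) = 0.135.

[0.006, 0.135]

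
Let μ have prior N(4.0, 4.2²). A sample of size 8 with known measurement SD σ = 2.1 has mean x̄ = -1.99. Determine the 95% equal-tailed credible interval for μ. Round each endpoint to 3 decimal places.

Posterior precision = 1/4.2² + 8/2.1² = 0.0567 + 1.8141 = 1.8707, so posterior SD = 0.7311.
Posterior mean = (4.0/4.2² + 8·-1.99/2.1²) / 1.8707 = -1.8085.
Interval: -1.8085 ± 1.960 × 0.7311 → [-3.241, -0.376].

[-3.241, -0.376]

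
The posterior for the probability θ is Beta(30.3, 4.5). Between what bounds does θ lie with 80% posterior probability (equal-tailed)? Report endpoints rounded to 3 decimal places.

[0.795, 0.937]

Posterior: Beta(30.3, 4.5).
Equal-tailed 80% interval: the 0.1 and 0.9 quantiles of Beta(30.3, 4.5).
Posterior mean ≈ 0.871, SD ≈ 0.056; a Normal approximation gives roughly [0.799, 0.943].
Exact: F⁻¹(0.1) = 0.795; F⁻¹(0.9) = 0.937.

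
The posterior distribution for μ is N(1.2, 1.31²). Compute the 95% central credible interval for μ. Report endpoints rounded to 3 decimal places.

[-1.368, 3.768]

The posterior is symmetric, so the 95% equal-tailed interval is μ = 1.2 ± z·1.31 with z = 1.960.
Half-width: 1.960 × 1.31 = 2.568.
1.2 − 2.568 = -1.368; 1.2 + 2.568 = 3.768.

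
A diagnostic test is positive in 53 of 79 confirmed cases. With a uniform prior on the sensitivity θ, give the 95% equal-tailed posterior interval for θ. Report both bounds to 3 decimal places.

[0.561, 0.764]

Posterior: Beta(1+53, 1+26) = Beta(54, 27).
Equal-tailed 95% interval: the 0.025 and 0.975 quantiles of Beta(54, 27).
Posterior mean ≈ 0.667, SD ≈ 0.052; a Normal approximation gives roughly [0.565, 0.769].
Exact: F⁻¹(0.025) = 0.561; F⁻¹(0.975) = 0.764.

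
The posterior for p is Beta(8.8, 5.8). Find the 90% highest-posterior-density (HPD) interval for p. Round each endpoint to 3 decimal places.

[0.401, 0.808]

The posterior is unimodal and skewed, so the HPD interval has equal density at both endpoints and is the shortest 90% interval.
Solving f(0.401) = f(0.808) with F(0.808) − F(0.401) = 0.90 gives [0.401, 0.808].
For comparison, the equal-tailed interval is [0.390, 0.799]; the HPD is narrower and shifted toward the mode.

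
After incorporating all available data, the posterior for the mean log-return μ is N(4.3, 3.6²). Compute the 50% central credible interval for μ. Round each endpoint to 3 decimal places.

The posterior is symmetric, so the 50% equal-tailed interval is μ = 4.3 ± z·3.6 with z = 0.674.
Half-width: 0.674 × 3.6 = 2.428.
4.3 − 2.428 = 1.872; 4.3 + 2.428 = 6.728.

[1.872, 6.728]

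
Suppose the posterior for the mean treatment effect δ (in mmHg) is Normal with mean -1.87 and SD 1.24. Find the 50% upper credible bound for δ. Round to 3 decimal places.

-1.870

Need U with P(δ ≤ U) = 0.50: U = -1.87 + z_{0.5}·1.24.
z = 0.000; U = -1.87 + 0.000 × 1.24 = -1.870.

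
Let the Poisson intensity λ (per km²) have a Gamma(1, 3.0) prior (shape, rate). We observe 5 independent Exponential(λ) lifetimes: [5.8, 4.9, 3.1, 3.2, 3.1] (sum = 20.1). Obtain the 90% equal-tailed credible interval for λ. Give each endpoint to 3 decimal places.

Posterior: Gamma(1+5, 3.0+20.1) = Gamma(6, 23.1) (shape, rate).
Equal-tailed 90% interval: Gamma(6, 23.1) quantiles at 0.05 and 0.95.
Posterior mean ≈ 0.260, SD ≈ 0.106; a Normal approximation gives roughly [0.085, 0.434].
Exact: lower = 0.113; upper = 0.455.

[0.113, 0.455]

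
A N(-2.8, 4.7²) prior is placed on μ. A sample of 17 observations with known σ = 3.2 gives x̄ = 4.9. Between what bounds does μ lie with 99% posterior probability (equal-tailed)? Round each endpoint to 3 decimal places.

[2.723, 6.668]

Posterior precision = 1/4.7² + 17/3.2² = 0.0453 + 1.6602 = 1.7054, so posterior SD = 0.7657.
Posterior mean = (-2.8/4.7² + 17·4.9/3.2²) / 1.7054 = 4.6956.
Interval: 4.6956 ± 2.576 × 0.7657 → [2.723, 6.668].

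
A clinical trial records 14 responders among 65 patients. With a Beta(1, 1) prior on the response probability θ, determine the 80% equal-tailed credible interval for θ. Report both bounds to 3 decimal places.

[0.161, 0.291]

Posterior: Beta(1+14, 1+51) = Beta(15, 52).
Equal-tailed 80% interval: the 0.1 and 0.9 quantiles of Beta(15, 52).
Posterior mean ≈ 0.224, SD ≈ 0.051; a Normal approximation gives roughly [0.159, 0.289].
Exact: F⁻¹(0.1) = 0.161; F⁻¹(0.9) = 0.291.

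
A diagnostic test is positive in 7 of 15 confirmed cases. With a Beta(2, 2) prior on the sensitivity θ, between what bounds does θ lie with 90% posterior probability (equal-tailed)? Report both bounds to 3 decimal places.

[0.291, 0.659]

Posterior: Beta(2+7, 2+8) = Beta(9, 10).
Equal-tailed 90% interval: the 0.05 and 0.95 quantiles of Beta(9, 10).
Posterior mean ≈ 0.474, SD ≈ 0.112; a Normal approximation gives roughly [0.290, 0.657].
Exact: F⁻¹(0.05) = 0.291; F⁻¹(0.95) = 0.659.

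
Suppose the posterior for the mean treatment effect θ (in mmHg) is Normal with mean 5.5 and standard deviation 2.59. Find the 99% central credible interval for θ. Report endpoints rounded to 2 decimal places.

The posterior is symmetric, so the 99% equal-tailed interval is θ = 5.5 ± z·2.59 with z = 2.576.
Half-width: 2.576 × 2.59 = 6.67.
5.5 − 6.67 = -1.17; 5.5 + 6.67 = 12.17.

[-1.17, 12.17]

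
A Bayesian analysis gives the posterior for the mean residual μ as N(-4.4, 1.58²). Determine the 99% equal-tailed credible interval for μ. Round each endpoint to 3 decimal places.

[-8.470, -0.330]

The posterior is symmetric, so the 99% equal-tailed interval is μ = -4.4 ± z·1.58 with z = 2.576.
Half-width: 2.576 × 1.58 = 4.070.
-4.4 − 4.070 = -8.470; -4.4 + 4.070 = -0.330.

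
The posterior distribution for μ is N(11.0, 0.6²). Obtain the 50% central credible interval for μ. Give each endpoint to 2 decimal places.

The posterior is symmetric, so the 50% equal-tailed interval is μ = 11.0 ± z·0.6 with z = 0.674.
Half-width: 0.674 × 0.6 = 0.40.
11.0 − 0.40 = 10.60; 11.0 + 0.40 = 11.40.

[10.60, 11.40]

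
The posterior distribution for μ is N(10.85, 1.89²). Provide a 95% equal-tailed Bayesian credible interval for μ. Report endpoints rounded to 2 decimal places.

The posterior is symmetric, so the 95% equal-tailed interval is μ = 10.85 ± z·1.89 with z = 1.960.
Half-width: 1.960 × 1.89 = 3.70.
10.85 − 3.70 = 7.15; 10.85 + 3.70 = 14.55.

[7.15, 14.55]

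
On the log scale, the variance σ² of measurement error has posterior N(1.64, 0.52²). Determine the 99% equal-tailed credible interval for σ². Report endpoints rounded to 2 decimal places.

[1.35, 19.68]

On the log scale the 99% interval is 1.64 ± 2.576 × 0.52 = [0.3006, 2.9794].
Exponentiate: [e^0.3006, e^2.9794] = [1.35, 19.68].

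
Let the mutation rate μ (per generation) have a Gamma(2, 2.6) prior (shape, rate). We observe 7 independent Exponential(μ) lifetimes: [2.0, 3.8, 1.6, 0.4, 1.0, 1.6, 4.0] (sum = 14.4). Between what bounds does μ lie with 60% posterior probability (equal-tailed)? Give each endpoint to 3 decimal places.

Posterior: Gamma(2+7, 2.6+14.4) = Gamma(9, 17.0) (shape, rate).
Equal-tailed 60% interval: Gamma(9, 17.0) quantiles at 0.2 and 0.8.
Posterior mean ≈ 0.529, SD ≈ 0.176; a Normal approximation gives roughly [0.381, 0.678].
Exact: lower = 0.378; upper = 0.669.

[0.378, 0.669]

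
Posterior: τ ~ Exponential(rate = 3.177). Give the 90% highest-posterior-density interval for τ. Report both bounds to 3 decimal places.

The exponential density is strictly decreasing on [0, ∞), so the HPD interval is anchored at 0: [0, q] with P(τ ≤ q) = 0.90.
q = −ln(1 − 0.90) / 3.177 = 2.3026 / 3.177 = 0.725.

[0.000, 0.725]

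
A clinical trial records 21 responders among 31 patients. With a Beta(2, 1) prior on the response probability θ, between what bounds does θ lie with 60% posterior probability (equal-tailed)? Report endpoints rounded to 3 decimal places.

Posterior: Beta(2+21, 1+10) = Beta(23, 11).
Equal-tailed 60% interval: the 0.2 and 0.8 quantiles of Beta(23, 11).
Posterior mean ≈ 0.676, SD ≈ 0.079; a Normal approximation gives roughly [0.610, 0.743].
Exact: F⁻¹(0.2) = 0.610; F⁻¹(0.8) = 0.745.

[0.610, 0.745]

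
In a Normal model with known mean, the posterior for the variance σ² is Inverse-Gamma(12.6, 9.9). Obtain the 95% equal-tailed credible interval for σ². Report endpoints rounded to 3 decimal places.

[0.484, 1.493]

Inverse-Gamma(12.6, 9.9) quantiles: F⁻¹(0.025) and F⁻¹(0.975).
Equivalently, 1/σ² ~ Gamma(12.6, rate = 9.9); invert its 0.975 and 0.025 quantiles.
Posterior mean ≈ 0.853, SD ≈ 0.262; a Normal approximation gives roughly [0.340, 1.367].
Exact: lower = 0.484; upper = 1.493.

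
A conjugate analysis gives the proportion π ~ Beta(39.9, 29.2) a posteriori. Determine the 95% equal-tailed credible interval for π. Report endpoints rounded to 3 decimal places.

Posterior: Beta(39.9, 29.2).
Equal-tailed 95% interval: the 0.025 and 0.975 quantiles of Beta(39.9, 29.2).
Posterior mean ≈ 0.577, SD ≈ 0.059; a Normal approximation gives roughly [0.462, 0.693].
Exact: F⁻¹(0.025) = 0.460; F⁻¹(0.975) = 0.691.

[0.460, 0.691]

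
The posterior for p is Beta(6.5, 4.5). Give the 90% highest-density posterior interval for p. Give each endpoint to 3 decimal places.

The posterior is unimodal and skewed, so the HPD interval has equal density at both endpoints and is the shortest 90% interval.
Solving f(0.360) = f(0.826) with F(0.826) − F(0.360) = 0.90 gives [0.360, 0.826].
For comparison, the equal-tailed interval is [0.347, 0.815]; the HPD is narrower and shifted toward the mode.

[0.360, 0.826]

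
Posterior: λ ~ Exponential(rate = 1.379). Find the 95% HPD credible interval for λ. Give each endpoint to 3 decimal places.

The exponential density is strictly decreasing on [0, ∞), so the HPD interval is anchored at 0: [0, q] with P(λ ≤ q) = 0.95.
q = −ln(1 − 0.95) / 1.379 = 2.9957 / 1.379 = 2.172.

[0.000, 2.172]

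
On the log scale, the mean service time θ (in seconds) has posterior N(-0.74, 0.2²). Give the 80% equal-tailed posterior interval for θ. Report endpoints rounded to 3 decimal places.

[0.369, 0.617]

On the log scale the 80% interval is -0.74 ± 1.282 × 0.2 = [-0.9963, -0.4837].
Exponentiate: [e^-0.9963, e^-0.4837] = [0.369, 0.617].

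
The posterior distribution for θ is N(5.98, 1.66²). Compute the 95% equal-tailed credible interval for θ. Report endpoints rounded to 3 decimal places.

[2.726, 9.234]

The posterior is symmetric, so the 95% equal-tailed interval is θ = 5.98 ± z·1.66 with z = 1.960.
Half-width: 1.960 × 1.66 = 3.254.
5.98 − 3.254 = 2.726; 5.98 + 3.254 = 9.234.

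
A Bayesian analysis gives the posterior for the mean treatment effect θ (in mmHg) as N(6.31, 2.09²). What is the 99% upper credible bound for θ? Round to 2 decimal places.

Need U with P(θ ≤ U) = 0.99: U = 6.31 + z_{0.01}·2.09.
z = 2.326; U = 6.31 + 2.326 × 2.09 = 11.17.

11.17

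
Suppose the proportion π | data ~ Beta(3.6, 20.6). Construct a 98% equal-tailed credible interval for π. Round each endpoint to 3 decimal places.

Posterior: Beta(3.6, 20.6).
Equal-tailed 98% interval: the 0.01 and 0.99 quantiles of Beta(3.6, 20.6).
Posterior mean ≈ 0.149, SD ≈ 0.071; a Normal approximation gives roughly [-0.016, 0.314].
Exact: F⁻¹(0.01) = 0.030; F⁻¹(0.99) = 0.350.

[0.030, 0.350]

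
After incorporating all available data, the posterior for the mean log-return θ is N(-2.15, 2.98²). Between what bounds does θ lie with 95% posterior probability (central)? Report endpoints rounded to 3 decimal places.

The posterior is symmetric, so the 95% equal-tailed interval is θ = -2.15 ± z·2.98 with z = 1.960.
Half-width: 1.960 × 2.98 = 5.841.
-2.15 − 5.841 = -7.991; -2.15 + 5.841 = 3.691.

[-7.991, 3.691]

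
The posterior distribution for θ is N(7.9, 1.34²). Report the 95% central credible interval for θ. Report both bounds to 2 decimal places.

[5.27, 10.53]

The posterior is symmetric, so the 95% equal-tailed interval is θ = 7.9 ± z·1.34 with z = 1.960.
Half-width: 1.960 × 1.34 = 2.63.
7.9 − 2.63 = 5.27; 7.9 + 2.63 = 10.53.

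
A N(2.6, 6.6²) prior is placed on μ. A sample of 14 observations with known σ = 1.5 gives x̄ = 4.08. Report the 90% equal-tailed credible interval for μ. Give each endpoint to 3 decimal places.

Posterior precision = 1/6.6² + 14/1.5² = 0.0230 + 6.2222 = 6.2452, so posterior SD = 0.4002.
Posterior mean = (2.6/6.6² + 14·4.08/1.5²) / 6.2452 = 4.0746.
Interval: 4.0746 ± 1.645 × 0.4002 → [3.416, 4.733].

[3.416, 4.733]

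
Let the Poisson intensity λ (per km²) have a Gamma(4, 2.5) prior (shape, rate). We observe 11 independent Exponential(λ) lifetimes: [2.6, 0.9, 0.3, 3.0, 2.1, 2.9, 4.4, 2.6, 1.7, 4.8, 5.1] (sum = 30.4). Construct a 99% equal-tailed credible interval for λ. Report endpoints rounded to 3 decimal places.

Posterior: Gamma(4+11, 2.5+30.4) = Gamma(15, 32.9) (shape, rate).
Equal-tailed 99% interval: Gamma(15, 32.9) quantiles at 0.005 and 0.995.
Posterior mean ≈ 0.456, SD ≈ 0.118; a Normal approximation gives roughly [0.153, 0.759].
Exact: lower = 0.210; upper = 0.816.

[0.210, 0.816]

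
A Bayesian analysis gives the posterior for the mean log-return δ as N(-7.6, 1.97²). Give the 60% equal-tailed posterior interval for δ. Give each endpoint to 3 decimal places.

[-9.258, -5.942]

The posterior is symmetric, so the 60% equal-tailed interval is δ = -7.6 ± z·1.97 with z = 0.842.
Half-width: 0.842 × 1.97 = 1.658.
-7.6 − 1.658 = -9.258; -7.6 + 1.658 = -5.942.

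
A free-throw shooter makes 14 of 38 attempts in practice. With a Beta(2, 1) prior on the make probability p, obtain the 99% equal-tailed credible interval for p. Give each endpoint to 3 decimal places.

Posterior: Beta(2+14, 1+24) = Beta(16, 25).
Equal-tailed 99% interval: the 0.005 and 0.995 quantiles of Beta(16, 25).
Posterior mean ≈ 0.390, SD ≈ 0.075; a Normal approximation gives roughly [0.196, 0.584].
Exact: F⁻¹(0.005) = 0.210; F⁻¹(0.995) = 0.590.

[0.210, 0.590]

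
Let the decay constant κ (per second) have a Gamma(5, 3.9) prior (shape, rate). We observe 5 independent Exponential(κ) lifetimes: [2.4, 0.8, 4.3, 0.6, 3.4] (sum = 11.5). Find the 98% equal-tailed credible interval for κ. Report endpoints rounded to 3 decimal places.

[0.268, 1.220]

Posterior: Gamma(5+5, 3.9+11.5) = Gamma(10, 15.4) (shape, rate).
Equal-tailed 98% interval: Gamma(10, 15.4) quantiles at 0.01 and 0.99.
Posterior mean ≈ 0.649, SD ≈ 0.205; a Normal approximation gives roughly [0.172, 1.127].
Exact: lower = 0.268; upper = 1.220.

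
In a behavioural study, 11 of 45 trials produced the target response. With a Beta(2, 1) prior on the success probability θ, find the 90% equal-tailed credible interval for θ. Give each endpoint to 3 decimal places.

[0.172, 0.381]

Posterior: Beta(2+11, 1+34) = Beta(13, 35).
Equal-tailed 90% interval: the 0.05 and 0.95 quantiles of Beta(13, 35).
Posterior mean ≈ 0.271, SD ≈ 0.063; a Normal approximation gives roughly [0.166, 0.375].
Exact: F⁻¹(0.05) = 0.172; F⁻¹(0.95) = 0.381.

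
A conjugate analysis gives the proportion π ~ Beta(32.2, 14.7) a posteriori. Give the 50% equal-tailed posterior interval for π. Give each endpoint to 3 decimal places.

Posterior: Beta(32.2, 14.7).
Equal-tailed 50% interval: the 0.25 and 0.75 quantiles of Beta(32.2, 14.7).
Posterior mean ≈ 0.687, SD ≈ 0.067; a Normal approximation gives roughly [0.641, 0.732].
Exact: F⁻¹(0.25) = 0.642; F⁻¹(0.75) = 0.734.

[0.642, 0.734]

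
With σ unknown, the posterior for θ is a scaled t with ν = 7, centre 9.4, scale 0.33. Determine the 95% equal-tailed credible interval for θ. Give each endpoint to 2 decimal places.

[8.62, 10.18]

The t_7 distribution is symmetric; the 95% interval is 9.4 ± t·0.33 with t_{0.975,7} = 2.365.
Half-width: 2.365 × 0.33 = 0.78.
9.4 − 0.78 = 8.62; 9.4 + 0.78 = 10.18.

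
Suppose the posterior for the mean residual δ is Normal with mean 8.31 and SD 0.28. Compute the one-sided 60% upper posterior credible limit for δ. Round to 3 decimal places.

Need U with P(δ ≤ U) = 0.60: U = 8.31 + z_{0.4}·0.28.
z = 0.253; U = 8.31 + 0.253 × 0.28 = 8.381.

8.381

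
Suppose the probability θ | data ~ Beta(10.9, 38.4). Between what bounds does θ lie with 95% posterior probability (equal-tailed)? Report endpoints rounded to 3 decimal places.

[0.118, 0.346]

Posterior: Beta(10.9, 38.4).
Equal-tailed 95% interval: the 0.025 and 0.975 quantiles of Beta(10.9, 38.4).
Posterior mean ≈ 0.221, SD ≈ 0.059; a Normal approximation gives roughly [0.106, 0.336].
Exact: F⁻¹(0.025) = 0.118; F⁻¹(0.975) = 0.346.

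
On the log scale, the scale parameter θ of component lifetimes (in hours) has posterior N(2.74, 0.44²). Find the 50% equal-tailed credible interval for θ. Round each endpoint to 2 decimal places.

[11.51, 20.84]

On the log scale the 50% interval is 2.74 ± 0.674 × 0.44 = [2.4432, 3.0368].
Exponentiate: [e^2.4432, e^3.0368] = [11.51, 20.84].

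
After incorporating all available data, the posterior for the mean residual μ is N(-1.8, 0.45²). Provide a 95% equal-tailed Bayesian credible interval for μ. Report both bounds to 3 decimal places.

[-2.682, -0.918]

The posterior is symmetric, so the 95% equal-tailed interval is μ = -1.8 ± z·0.45 with z = 1.960.
Half-width: 1.960 × 0.45 = 0.882.
-1.8 − 0.882 = -2.682; -1.8 + 0.882 = -0.918.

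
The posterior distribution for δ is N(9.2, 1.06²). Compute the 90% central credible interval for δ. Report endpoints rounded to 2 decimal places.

[7.46, 10.94]

The posterior is symmetric, so the 90% equal-tailed interval is δ = 9.2 ± z·1.06 with z = 1.645.
Half-width: 1.645 × 1.06 = 1.74.
9.2 − 1.74 = 7.46; 9.2 + 1.74 = 10.94.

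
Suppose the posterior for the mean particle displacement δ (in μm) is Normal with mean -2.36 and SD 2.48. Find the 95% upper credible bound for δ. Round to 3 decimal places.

1.719

Need U with P(δ ≤ U) = 0.95: U = -2.36 + z_{0.05}·2.48.
z = 1.645; U = -2.36 + 1.645 × 2.48 = 1.719.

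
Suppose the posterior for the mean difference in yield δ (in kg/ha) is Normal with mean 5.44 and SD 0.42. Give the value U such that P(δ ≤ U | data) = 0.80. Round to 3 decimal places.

5.793

Need U with P(δ ≤ U) = 0.80: U = 5.44 + z_{0.2}·0.42.
z = 0.842; U = 5.44 + 0.842 × 0.42 = 5.793.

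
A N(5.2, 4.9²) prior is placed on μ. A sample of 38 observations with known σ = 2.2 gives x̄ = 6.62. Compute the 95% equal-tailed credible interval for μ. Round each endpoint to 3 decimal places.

[5.915, 7.310]

Posterior precision = 1/4.9² + 38/2.2² = 0.0416 + 7.8512 = 7.8929, so posterior SD = 0.3559.
Posterior mean = (5.2/4.9² + 38·6.62/2.2²) / 7.8929 = 6.6125.
Interval: 6.6125 ± 1.960 × 0.3559 → [5.915, 7.310].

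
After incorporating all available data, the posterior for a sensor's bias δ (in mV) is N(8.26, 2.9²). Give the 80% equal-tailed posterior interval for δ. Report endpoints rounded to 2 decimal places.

The posterior is symmetric, so the 80% equal-tailed interval is δ = 8.26 ± z·2.9 with z = 1.282.
Half-width: 1.282 × 2.9 = 3.72.
8.26 − 3.72 = 4.54; 8.26 + 3.72 = 11.98.

[4.54, 11.98]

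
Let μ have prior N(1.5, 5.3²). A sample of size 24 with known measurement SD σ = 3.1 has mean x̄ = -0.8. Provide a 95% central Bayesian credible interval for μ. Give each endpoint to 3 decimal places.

Posterior precision = 1/5.3² + 24/3.1² = 0.0356 + 2.4974 = 2.5330, so posterior SD = 0.6283.
Posterior mean = (1.5/5.3² + 24·-0.8/3.1²) / 2.5330 = -0.7677.
Interval: -0.7677 ± 1.960 × 0.6283 → [-1.999, 0.464].

[-1.999, 0.464]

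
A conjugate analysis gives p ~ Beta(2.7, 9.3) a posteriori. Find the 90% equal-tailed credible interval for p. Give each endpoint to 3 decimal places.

Posterior: Beta(2.7, 9.3).
Equal-tailed 90% interval: the 0.05 and 0.95 quantiles of Beta(2.7, 9.3).
Posterior mean ≈ 0.225, SD ≈ 0.116; a Normal approximation gives roughly [0.034, 0.416].
Exact: F⁻¹(0.05) = 0.064; F⁻¹(0.95) = 0.440.

[0.064, 0.440]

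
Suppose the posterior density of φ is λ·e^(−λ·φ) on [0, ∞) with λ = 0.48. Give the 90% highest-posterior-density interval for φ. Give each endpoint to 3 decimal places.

[0.000, 4.797]

The exponential density is strictly decreasing on [0, ∞), so the HPD interval is anchored at 0: [0, q] with P(φ ≤ q) = 0.90.
q = −ln(1 − 0.90) / 0.48 = 2.3026 / 0.48 = 4.797.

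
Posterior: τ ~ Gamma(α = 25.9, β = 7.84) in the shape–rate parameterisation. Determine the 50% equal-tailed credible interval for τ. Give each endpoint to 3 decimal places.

Posterior: Gamma(shape 25.9, rate 7.84).
Equal-tailed 50% interval: Gamma(25.9, 7.84) quantiles at 0.25 and 0.75.
Posterior mean ≈ 3.304, SD ≈ 0.649; a Normal approximation gives roughly [2.866, 3.741].
Exact: lower = 2.846; upper = 3.715.

[2.846, 3.715]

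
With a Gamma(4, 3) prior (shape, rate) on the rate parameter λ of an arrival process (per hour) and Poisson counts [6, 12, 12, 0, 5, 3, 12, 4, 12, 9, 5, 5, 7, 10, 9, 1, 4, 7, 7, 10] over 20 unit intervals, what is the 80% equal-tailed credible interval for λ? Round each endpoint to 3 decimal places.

[5.602, 6.938]

Posterior: Gamma(4+140, 3+20) = Gamma(144, 23) (shape, rate).
Equal-tailed 80% interval: Gamma(144, 23) quantiles at 0.1 and 0.9.
Posterior mean ≈ 6.261, SD ≈ 0.522; a Normal approximation gives roughly [5.592, 6.930].
Exact: lower = 5.602; upper = 6.938.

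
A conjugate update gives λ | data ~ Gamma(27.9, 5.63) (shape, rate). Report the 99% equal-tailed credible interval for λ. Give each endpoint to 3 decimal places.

Posterior: Gamma(shape 27.9, rate 5.63).
Equal-tailed 99% interval: Gamma(27.9, 5.63) quantiles at 0.005 and 0.995.
Posterior mean ≈ 4.956, SD ≈ 0.938; a Normal approximation gives roughly [2.539, 7.372].
Exact: lower = 2.872; upper = 7.704.

[2.872, 7.704]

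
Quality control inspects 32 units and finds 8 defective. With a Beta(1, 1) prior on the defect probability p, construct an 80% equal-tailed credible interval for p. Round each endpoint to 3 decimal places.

Posterior: Beta(1+8, 1+24) = Beta(9, 25).
Equal-tailed 80% interval: the 0.1 and 0.9 quantiles of Beta(9, 25).
Posterior mean ≈ 0.265, SD ≈ 0.075; a Normal approximation gives roughly [0.169, 0.360].
Exact: F⁻¹(0.1) = 0.172; F⁻¹(0.9) = 0.364.

[0.172, 0.364]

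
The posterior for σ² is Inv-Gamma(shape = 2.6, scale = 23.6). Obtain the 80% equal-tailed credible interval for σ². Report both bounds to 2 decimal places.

[4.96, 27.35]

Inverse-Gamma(2.6, 23.6) quantiles: F⁻¹(0.1) and F⁻¹(0.9).
Equivalently, 1/σ² ~ Gamma(2.6, rate = 23.6); invert its 0.9 and 0.1 quantiles.
Posterior mean ≈ 14.75, SD ≈ 19.04; a Normal approximation gives roughly [-9.65, 39.15].
Exact: lower = 4.96; upper = 27.35.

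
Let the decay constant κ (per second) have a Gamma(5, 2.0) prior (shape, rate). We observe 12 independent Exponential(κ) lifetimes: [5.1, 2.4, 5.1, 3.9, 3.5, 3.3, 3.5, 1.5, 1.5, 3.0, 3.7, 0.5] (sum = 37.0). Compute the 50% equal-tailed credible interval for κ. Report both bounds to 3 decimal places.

Posterior: Gamma(5+12, 2.0+37.0) = Gamma(17, 39.0) (shape, rate).
Equal-tailed 50% interval: Gamma(17, 39.0) quantiles at 0.25 and 0.75.
Posterior mean ≈ 0.436, SD ≈ 0.106; a Normal approximation gives roughly [0.365, 0.507].
Exact: lower = 0.361; upper = 0.502.

[0.361, 0.502]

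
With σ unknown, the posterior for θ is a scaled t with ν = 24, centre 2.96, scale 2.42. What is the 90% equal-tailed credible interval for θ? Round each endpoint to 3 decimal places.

The t_24 distribution is symmetric; the 90% interval is 2.96 ± t·2.42 with t_{0.95,24} = 1.711.
Half-width: 1.711 × 2.42 = 4.140.
2.96 − 4.140 = -1.180; 2.96 + 4.140 = 7.100.

[-1.180, 7.100]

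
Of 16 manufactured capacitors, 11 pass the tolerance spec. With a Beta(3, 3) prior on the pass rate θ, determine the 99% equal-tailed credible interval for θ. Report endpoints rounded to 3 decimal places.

[0.366, 0.862]

Posterior: Beta(3+11, 3+5) = Beta(14, 8).
Equal-tailed 99% interval: the 0.005 and 0.995 quantiles of Beta(14, 8).
Posterior mean ≈ 0.636, SD ≈ 0.100; a Normal approximation gives roughly [0.378, 0.895].
Exact: F⁻¹(0.005) = 0.366; F⁻¹(0.995) = 0.862.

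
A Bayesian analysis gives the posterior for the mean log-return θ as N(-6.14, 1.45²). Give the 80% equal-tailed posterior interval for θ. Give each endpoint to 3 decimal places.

[-7.998, -4.282]

The posterior is symmetric, so the 80% equal-tailed interval is θ = -6.14 ± z·1.45 with z = 1.282.
Half-width: 1.282 × 1.45 = 1.858.
-6.14 − 1.858 = -7.998; -6.14 + 1.858 = -4.282.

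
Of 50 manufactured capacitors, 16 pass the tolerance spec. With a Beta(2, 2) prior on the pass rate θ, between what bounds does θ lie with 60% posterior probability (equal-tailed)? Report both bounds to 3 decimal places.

[0.279, 0.387]

Posterior: Beta(2+16, 2+34) = Beta(18, 36).
Equal-tailed 60% interval: the 0.2 and 0.8 quantiles of Beta(18, 36).
Posterior mean ≈ 0.333, SD ≈ 0.064; a Normal approximation gives roughly [0.280, 0.387].
Exact: F⁻¹(0.2) = 0.279; F⁻¹(0.8) = 0.387.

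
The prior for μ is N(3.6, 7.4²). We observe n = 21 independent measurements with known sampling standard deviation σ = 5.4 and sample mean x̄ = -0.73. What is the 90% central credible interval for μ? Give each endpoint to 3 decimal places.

[-2.537, 1.291]

Posterior precision = 1/7.4² + 21/5.4² = 0.0183 + 0.7202 = 0.7384, so posterior SD = 1.1637.
Posterior mean = (3.6/7.4² + 21·-0.73/5.4²) / 0.7384 = -0.6229.
Interval: -0.6229 ± 1.645 × 1.1637 → [-2.537, 1.291].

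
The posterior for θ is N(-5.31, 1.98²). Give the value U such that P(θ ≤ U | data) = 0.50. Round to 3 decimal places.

-5.310

Need U with P(θ ≤ U) = 0.50: U = -5.31 + z_{0.5}·1.98.
z = 0.000; U = -5.31 + 0.000 × 1.98 = -5.310.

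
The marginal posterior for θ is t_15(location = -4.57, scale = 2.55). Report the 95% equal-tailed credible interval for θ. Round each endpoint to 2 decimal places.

[-10.01, 0.87]

The t_15 distribution is symmetric; the 95% interval is -4.57 ± t·2.55 with t_{0.975,15} = 2.131.
Half-width: 2.131 × 2.55 = 5.44.
-4.57 − 5.44 = -10.01; -4.57 + 5.44 = 0.87.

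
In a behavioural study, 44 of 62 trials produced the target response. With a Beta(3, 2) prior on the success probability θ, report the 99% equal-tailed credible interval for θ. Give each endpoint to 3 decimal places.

Posterior: Beta(3+44, 2+18) = Beta(47, 20).
Equal-tailed 99% interval: the 0.005 and 0.995 quantiles of Beta(47, 20).
Posterior mean ≈ 0.701, SD ≈ 0.055; a Normal approximation gives roughly [0.559, 0.844].
Exact: F⁻¹(0.005) = 0.549; F⁻¹(0.995) = 0.831.

[0.549, 0.831]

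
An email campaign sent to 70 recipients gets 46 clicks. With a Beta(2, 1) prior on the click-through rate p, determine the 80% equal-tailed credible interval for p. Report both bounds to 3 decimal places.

[0.586, 0.728]

Posterior: Beta(2+46, 1+24) = Beta(48, 25).
Equal-tailed 80% interval: the 0.1 and 0.9 quantiles of Beta(48, 25).
Posterior mean ≈ 0.658, SD ≈ 0.055; a Normal approximation gives roughly [0.587, 0.728].
Exact: F⁻¹(0.1) = 0.586; F⁻¹(0.9) = 0.728.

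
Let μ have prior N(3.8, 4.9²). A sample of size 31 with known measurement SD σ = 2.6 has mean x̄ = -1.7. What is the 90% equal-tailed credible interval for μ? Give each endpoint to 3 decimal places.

[-2.415, -0.886]

Posterior precision = 1/4.9² + 31/2.6² = 0.0416 + 4.5858 = 4.6274, so posterior SD = 0.4649.
Posterior mean = (3.8/4.9² + 31·-1.7/2.6²) / 4.6274 = -1.6505.
Interval: -1.6505 ± 1.645 × 0.4649 → [-2.415, -0.886].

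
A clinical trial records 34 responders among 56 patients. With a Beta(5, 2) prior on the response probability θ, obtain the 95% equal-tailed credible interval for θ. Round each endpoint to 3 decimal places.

Posterior: Beta(5+34, 2+22) = Beta(39, 24).
Equal-tailed 95% interval: the 0.025 and 0.975 quantiles of Beta(39, 24).
Posterior mean ≈ 0.619, SD ≈ 0.061; a Normal approximation gives roughly [0.500, 0.738].
Exact: F⁻¹(0.025) = 0.497; F⁻¹(0.975) = 0.734.

[0.497, 0.734]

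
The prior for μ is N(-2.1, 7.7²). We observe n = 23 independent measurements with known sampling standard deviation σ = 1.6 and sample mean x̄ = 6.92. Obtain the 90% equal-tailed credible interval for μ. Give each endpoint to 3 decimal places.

[6.355, 7.451]

Posterior precision = 1/7.7² + 23/1.6² = 0.0169 + 8.9844 = 9.0012, so posterior SD = 0.3333.
Posterior mean = (-2.1/7.7² + 23·6.92/1.6²) / 9.0012 = 6.9031.
Interval: 6.9031 ± 1.645 × 0.3333 → [6.355, 7.451].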